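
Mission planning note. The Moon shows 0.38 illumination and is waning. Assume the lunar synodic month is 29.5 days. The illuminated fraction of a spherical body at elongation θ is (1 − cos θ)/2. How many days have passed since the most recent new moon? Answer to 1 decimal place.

Invert f = (1 − cos θ)/2 to get cos θ = 1 − 2(0.38) = 0.240, hence θ₀ = arccos 0.240 = 76.1°.
A waning Moon lies in 180°–360°, so θ = 360° − 76.1° = 283.9°.
Age = 29.5 × 283.9°/360° ≈ 23.26 days.

23.3 days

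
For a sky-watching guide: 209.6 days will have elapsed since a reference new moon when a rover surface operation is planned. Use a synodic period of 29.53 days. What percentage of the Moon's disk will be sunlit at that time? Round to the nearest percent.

9%

Reduce mod P: 209.6 − 7×29.53 = 2.89 d into the current lunation.
Phase angle: θ = 360°·(2.89 d)/(29.53 d) = 35.2°.
With cos θ = 0.817, the lit fraction is (1 − 0.817)/2 ≈ 0.092, so 9%.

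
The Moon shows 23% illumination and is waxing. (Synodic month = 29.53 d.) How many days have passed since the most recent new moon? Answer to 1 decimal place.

4.7 days

cos θ = 1 − 2f = 0.540, giving a principal value of 57.3°.
Before full moon the principal value applies: θ = 57.3°.
At 360°/29.53 d per day, 57.3° corresponds to 4.70 days.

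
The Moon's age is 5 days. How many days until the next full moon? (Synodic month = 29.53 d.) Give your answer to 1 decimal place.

9.8 days

Full moon occurs at elongation 180°, i.e. at age 29.53 × 180/360 = 14.765 d.
So 9.765 days remain (14.765 − 5).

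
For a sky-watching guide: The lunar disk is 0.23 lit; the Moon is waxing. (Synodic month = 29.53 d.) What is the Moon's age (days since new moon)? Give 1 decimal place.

4.7 days

Invert f = (1 − cos θ)/2 to get cos θ = 1 − 2(0.23) = 0.540, hence θ₀ = arccos 0.540 = 57.3°.
The Moon is waxing (0°–180°), so θ = 57.3° directly.
At 360°/29.53 d per day, 57.3° corresponds to 4.70 days.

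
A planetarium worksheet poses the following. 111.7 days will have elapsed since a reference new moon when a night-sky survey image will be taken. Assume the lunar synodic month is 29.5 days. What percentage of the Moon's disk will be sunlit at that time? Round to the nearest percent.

39%

Reduce mod P: 111.7 − 3×29.5 = 23.20 d into the current lunation.
Phase angle: θ = 360°·(23.20 d)/(29.5 d) = 283.1°.
Illuminated fraction = (1 − cos 283.1°)/2 = (1 − 0.227)/2 ≈ 0.387, so 39%.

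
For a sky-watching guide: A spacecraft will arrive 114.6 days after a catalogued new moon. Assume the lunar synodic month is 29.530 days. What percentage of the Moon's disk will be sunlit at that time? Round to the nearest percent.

13%

114.6/29.530 = 3.881 lunations, so 3 complete cycles and 26.01 d into the next.
Phase angle: θ = 360°·(26.01 d)/(29.530 d) = 317.1°.
cos 317.1° = 0.732, so f = (1 − 0.732)/2 = 0.134, so 13%.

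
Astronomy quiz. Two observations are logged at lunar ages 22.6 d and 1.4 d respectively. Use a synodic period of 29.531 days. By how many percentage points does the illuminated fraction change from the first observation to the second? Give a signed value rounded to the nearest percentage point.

-43 pp

θ₁ = 360° × 22.6/29.531 = 275.5°, f₁ = (1 − cos θ₁)/2 = 0.452.
θ₂ = 360° × 1.4/29.531 = 17.1°, f₂ = (1 − cos θ₂)/2 = 0.022.
Change = f₂ − f₁ = -0.430 → -43 percentage points.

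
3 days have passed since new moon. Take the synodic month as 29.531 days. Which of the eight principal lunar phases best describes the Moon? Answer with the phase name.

θ ≈ 360° × 3/29.531 = 37°, which falls in the waxing crescent sector.

waxing crescent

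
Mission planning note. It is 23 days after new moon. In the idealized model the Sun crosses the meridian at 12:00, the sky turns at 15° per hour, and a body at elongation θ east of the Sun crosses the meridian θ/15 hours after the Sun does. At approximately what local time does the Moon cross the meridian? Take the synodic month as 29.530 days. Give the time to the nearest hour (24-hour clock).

Phase angle: θ = 360°·(23 d)/(29.530 d) = 280.4°.
Delay after the Sun = 280.4° / (15°/h) ≈ 18.69 h.
12:00 + 18.69 h ≈ 06:42 → 07:00 to the nearest hour.

07:00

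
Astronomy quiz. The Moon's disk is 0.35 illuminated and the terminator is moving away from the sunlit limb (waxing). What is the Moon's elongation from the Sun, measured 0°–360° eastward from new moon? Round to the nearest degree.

Invert f = (1 − cos θ)/2 to get cos θ = 1 − 2(0.35) = 0.300, hence θ₀ = arccos 0.300 = 72.5°.
Before full moon the principal value applies: θ = 72.5°.

73°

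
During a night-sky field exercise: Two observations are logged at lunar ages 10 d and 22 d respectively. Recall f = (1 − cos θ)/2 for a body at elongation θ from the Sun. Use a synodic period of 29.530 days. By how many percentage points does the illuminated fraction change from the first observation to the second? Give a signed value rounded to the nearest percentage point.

θ₁ = 360° × 10/29.530 = 121.9°, f₁ = (1 − cos θ₁)/2 = 0.764.
θ₂ = 360° × 22/29.530 = 268.2°, f₂ = (1 − cos θ₂)/2 = 0.516.
Change = f₂ − f₁ = -0.249 → -25 percentage points.

-25 percentage points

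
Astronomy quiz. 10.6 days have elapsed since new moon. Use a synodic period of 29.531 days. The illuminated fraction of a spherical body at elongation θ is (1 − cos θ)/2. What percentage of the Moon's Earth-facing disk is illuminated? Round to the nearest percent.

82%

The Moon has covered 10.6/29.531 of its cycle, so θ ≈ 360° × 10.6/29.531 = 129.2°.
With cos θ = (-0.632), the lit fraction is (1 − (-0.632))/2 ≈ 0.816, so 82%.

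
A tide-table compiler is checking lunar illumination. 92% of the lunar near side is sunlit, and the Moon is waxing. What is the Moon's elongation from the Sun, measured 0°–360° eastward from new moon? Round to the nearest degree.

147°

Invert f = (1 − cos θ)/2 to get cos θ = 1 − 2(0.92) = -0.840, hence θ₀ = arccos -0.840 = 147.1°.
Waxing ⇒ before full, so θ = 147.1°.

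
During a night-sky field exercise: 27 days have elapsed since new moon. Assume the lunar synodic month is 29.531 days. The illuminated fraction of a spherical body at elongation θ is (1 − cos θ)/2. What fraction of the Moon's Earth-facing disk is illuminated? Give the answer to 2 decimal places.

0.07

Phase angle: θ = 360°·(27 d)/(29.531 d) = 329.1°.
Illuminated fraction = (1 − cos 329.1°)/2 = (1 − 0.858)/2 ≈ 0.071.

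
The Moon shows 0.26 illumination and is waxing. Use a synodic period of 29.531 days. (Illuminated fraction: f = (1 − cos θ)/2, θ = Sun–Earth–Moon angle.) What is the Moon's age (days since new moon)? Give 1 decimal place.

cos θ = 1 − 2f = 0.480, giving a principal value of 61.3°.
Waxing ⇒ before full, so θ = 61.3°.
Age = 29.531 × 61.3°/360° ≈ 5.03 days.

5.0 days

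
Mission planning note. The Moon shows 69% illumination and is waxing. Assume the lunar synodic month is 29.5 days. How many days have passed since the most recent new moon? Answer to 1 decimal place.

9.2 days

From f = (1 − cos θ)/2: cos θ = 1 − 2×0.69 = -0.380; arccos → 112.3°.
Before full moon the principal value applies: θ = 112.3°.
Age = 29.5 × 112.3°/360° ≈ 9.21 days.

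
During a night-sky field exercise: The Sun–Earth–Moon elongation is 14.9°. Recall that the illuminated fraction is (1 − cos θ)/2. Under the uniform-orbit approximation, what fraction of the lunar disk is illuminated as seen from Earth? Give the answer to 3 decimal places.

f = (1 − cos 14.9°)/2 = (1 − 0.966)/2 ≈ 0.017.

0.017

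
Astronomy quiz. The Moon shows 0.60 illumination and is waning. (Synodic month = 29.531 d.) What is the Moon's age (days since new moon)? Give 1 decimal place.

21.2 days

From f = (1 − cos θ)/2: cos θ = 1 − 2×0.60 = -0.200; arccos → 101.5°.
Waning ⇒ past full, so θ = 360° − 101.5° = 258.5°.
Age = 29.531 × 258.5°/360° ≈ 21.20 days.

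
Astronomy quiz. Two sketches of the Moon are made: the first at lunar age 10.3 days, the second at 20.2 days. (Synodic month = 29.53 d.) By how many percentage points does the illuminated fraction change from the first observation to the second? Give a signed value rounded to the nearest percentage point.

First observation: θ = 360°·10.3/29.53 = 125.6°, so f = 0.791.
Second observation: θ = 246.3°, f = 0.701.
Δf = 0.701 − 0.791 = -0.090, i.e. -9 pp.

-9 pp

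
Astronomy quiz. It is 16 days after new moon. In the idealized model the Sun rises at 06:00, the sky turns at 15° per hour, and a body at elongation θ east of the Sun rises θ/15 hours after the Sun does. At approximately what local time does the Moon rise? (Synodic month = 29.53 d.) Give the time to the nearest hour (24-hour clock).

The Moon has covered 16/29.53 of its cycle, so θ ≈ 360° × 16/29.53 = 195.1°.
Delay after the Sun = 195.1° / (15°/h) ≈ 13.00 h.
06:00 + 13.00 h ≈ 19:00 → 19:00 to the nearest hour.

19:00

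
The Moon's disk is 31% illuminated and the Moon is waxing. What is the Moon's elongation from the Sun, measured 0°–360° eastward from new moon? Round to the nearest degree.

68°

cos θ = 1 − 2f = 0.380, giving a principal value of 67.7°.
Before full moon the principal value applies: θ = 67.7°.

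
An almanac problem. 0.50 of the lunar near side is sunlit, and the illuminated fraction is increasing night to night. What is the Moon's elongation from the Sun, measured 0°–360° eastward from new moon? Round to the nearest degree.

Invert f = (1 − cos θ)/2 to get cos θ = 1 − 2(0.50) = 0.000, hence θ₀ = arccos 0.000 = 90.0°.
Before full moon the principal value applies: θ = 90.0°.

90°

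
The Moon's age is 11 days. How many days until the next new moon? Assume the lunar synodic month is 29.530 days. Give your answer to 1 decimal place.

The next new moon completes the synodic month: 29.530 − 11 = 18.530 days.

18.5 days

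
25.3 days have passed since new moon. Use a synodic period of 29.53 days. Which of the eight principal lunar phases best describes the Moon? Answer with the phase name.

waning crescent

θ ≈ 360° × 25.3/29.53 = 308°, which falls in the waning crescent sector.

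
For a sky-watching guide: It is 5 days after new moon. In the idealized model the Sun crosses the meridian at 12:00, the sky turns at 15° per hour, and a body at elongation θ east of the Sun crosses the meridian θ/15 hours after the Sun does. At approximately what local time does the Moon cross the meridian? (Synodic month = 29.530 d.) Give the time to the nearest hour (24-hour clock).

16:00

Phase angle: θ = 360°·(5 d)/(29.530 d) = 61.0°.
The Moon trails the Sun by θ/15 = 61.0/15 ≈ 4.06 hours.
12:00 + 4.06 h ≈ 16:04 → 16:00 to the nearest hour.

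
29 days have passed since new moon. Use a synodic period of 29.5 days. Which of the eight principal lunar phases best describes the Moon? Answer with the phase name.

new moon

At 29/29.5 of the cycle, θ ≈ 354° — the new moon range.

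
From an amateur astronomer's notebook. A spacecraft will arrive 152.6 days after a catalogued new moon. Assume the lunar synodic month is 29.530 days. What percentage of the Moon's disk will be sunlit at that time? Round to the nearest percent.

152.6/29.530 = 5.168 lunations, so 5 complete cycles and 4.95 d into the next.
The Moon has covered 4.95/29.530 of its cycle, so θ ≈ 360° × 4.95/29.530 = 60.3°.
cos 60.3° = 0.495, so f = (1 − 0.495)/2 = 0.253, so 25%.

25%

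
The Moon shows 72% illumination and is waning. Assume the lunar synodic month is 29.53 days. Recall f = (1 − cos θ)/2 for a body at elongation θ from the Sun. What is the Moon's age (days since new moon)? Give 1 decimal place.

cos θ = 1 − 2f = -0.440, giving a principal value of 116.1°.
Since the Moon is past full (waning), take the reflex angle: θ = 360° − 116.1° = 243.9°.
At 360°/29.53 d per day, 243.9° corresponds to 20.01 days.

20.0 days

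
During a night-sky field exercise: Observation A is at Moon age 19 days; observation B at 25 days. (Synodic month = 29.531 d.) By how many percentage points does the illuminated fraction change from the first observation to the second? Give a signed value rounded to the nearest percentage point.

First observation: θ = 360°·19/29.531 = 231.6°, so f = 0.810.
Second observation: θ = 304.8°, f = 0.215.
Δf = 0.215 − 0.810 = -0.596, i.e. -60 pp.

-60 percentage points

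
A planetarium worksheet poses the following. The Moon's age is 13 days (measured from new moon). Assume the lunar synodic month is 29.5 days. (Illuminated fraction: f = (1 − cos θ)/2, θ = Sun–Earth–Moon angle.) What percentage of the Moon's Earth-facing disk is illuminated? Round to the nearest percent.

97%

Elongation θ = 360° × 13/29.5 ≈ 158.6°.
cos 158.6° = (-0.931), so f = (1 − (-0.931))/2 = 0.966, so 97%.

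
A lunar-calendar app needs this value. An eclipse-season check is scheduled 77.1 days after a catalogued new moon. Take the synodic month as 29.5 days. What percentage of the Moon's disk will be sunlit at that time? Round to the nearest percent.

77.1 d spans 2 complete synodic months (2 × 29.5 = 59.00 d) plus 18.10 d.
The Moon has covered 18.10/29.5 of its cycle, so θ ≈ 360° × 18.10/29.5 = 220.9°.
cos 220.9° = (-0.756), so f = (1 − (-0.756))/2 = 0.878, so 88%.

88%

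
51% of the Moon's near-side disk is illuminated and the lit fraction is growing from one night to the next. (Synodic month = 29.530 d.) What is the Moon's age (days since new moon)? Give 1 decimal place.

Invert f = (1 − cos θ)/2 to get cos θ = 1 − 2(0.51) = -0.020, hence θ₀ = arccos -0.020 = 91.1°.
Waxing ⇒ before full, so θ = 91.1°.
Age = 29.530 × 91.1°/360° ≈ 7.48 days.

7.5 days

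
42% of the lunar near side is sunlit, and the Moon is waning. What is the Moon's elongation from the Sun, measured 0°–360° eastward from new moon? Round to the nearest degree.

279°

From f = (1 − cos θ)/2: cos θ = 1 − 2×0.42 = 0.160; arccos → 80.8°.
Waning ⇒ past full, so θ = 360° − 80.8° = 279.2°.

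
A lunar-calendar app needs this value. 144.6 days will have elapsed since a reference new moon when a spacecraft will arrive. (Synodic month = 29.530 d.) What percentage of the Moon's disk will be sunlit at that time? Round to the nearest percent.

10%

144.6 d spans 4 complete synodic months (4 × 29.530 = 118.12 d) plus 26.48 d.
Elongation θ = 360° × 26.48/29.530 ≈ 322.8°.
With cos θ = 0.797, the lit fraction is (1 − 0.797)/2 ≈ 0.102, so 10%.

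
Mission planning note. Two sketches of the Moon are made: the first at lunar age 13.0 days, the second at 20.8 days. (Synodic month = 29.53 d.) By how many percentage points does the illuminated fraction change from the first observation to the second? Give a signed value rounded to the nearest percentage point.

First observation: θ = 360°·13.0/29.53 = 158.5°, so f = 0.965.
Second observation: θ = 253.6°, f = 0.641.
Δf = 0.641 − 0.965 = -0.324, i.e. -32 pp.

-32 pp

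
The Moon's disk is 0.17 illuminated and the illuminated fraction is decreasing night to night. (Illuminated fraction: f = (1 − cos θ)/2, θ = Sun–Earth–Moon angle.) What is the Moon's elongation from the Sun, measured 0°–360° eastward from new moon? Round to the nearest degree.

cos θ = 1 − 2f = 0.660, giving a principal value of 48.7°.
Waning ⇒ past full, so θ = 360° − 48.7° = 311.3°.

311°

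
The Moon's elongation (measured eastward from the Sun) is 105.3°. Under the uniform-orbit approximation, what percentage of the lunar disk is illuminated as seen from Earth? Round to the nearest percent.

cos 105.3° = (-0.264), so f = (1 − (-0.264))/2 = 0.632, i.e. 63%.

63%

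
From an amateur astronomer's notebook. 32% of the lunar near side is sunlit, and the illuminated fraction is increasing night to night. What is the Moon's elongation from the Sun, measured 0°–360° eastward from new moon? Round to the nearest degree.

From f = (1 − cos θ)/2: cos θ = 1 − 2×0.32 = 0.360; arccos → 68.9°.
Before full moon the principal value applies: θ = 68.9°.

69°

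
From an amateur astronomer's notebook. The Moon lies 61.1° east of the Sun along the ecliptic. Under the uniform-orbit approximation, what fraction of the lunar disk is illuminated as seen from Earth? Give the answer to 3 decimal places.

0.258

cos 61.1° = 0.483, so f = (1 − 0.483)/2 = 0.258.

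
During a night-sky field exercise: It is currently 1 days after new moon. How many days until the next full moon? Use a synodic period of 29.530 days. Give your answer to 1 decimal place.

Full moon is 0.5 of the way through the cycle: age 0.5 × 29.530 = 14.765 d.
That is 14.765 − 1 = 13.765 days ahead.

13.8 days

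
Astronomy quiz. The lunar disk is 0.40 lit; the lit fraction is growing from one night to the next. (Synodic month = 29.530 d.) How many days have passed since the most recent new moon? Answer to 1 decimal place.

6.4 days

cos θ = 1 − 2f = 0.200, giving a principal value of 78.5°.
Waxing ⇒ before full, so θ = 78.5°.
Age = 29.530 × 78.5°/360° ≈ 6.44 days.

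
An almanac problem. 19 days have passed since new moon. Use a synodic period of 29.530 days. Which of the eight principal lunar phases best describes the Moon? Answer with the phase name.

waning gibbous

θ ≈ 360° × 19/29.530 = 232°, which falls in the waning gibbous sector.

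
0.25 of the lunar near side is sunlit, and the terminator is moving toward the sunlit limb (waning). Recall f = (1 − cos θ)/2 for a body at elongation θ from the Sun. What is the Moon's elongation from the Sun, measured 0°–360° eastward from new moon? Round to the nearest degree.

300°

From f = (1 − cos θ)/2: cos θ = 1 − 2×0.25 = 0.500; arccos → 60.0°.
Since the Moon is past full (waning), take the reflex angle: θ = 360° − 60.0° = 300.0°.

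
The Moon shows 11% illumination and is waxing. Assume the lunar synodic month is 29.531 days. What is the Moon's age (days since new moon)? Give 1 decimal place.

From f = (1 − cos θ)/2: cos θ = 1 − 2×0.11 = 0.780; arccos → 38.7°.
Before full moon the principal value applies: θ = 38.7°.
At 360°/29.531 d per day, 38.7° corresponds to 3.18 days.

3.2 days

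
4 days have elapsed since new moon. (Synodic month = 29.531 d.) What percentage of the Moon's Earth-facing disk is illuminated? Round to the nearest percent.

17%

Elongation θ = 360° × 4/29.531 ≈ 48.8°.
Illuminated fraction = (1 − cos 48.8°)/2 = (1 − 0.659)/2 ≈ 0.170, so 17%.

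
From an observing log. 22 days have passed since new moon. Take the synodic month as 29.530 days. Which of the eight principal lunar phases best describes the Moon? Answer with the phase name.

last quarter

At 22/29.530 of the cycle, θ ≈ 268° — the last quarter range.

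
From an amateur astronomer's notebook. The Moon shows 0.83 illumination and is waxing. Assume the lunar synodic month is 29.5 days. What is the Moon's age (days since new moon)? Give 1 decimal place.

10.8 days

Invert f = (1 − cos θ)/2 to get cos θ = 1 − 2(0.83) = -0.660, hence θ₀ = arccos -0.660 = 131.3°.
Before full moon the principal value applies: θ = 131.3°.
That fraction of the synodic month is 131.3/360 × 29.5 d ≈ 10.76 d.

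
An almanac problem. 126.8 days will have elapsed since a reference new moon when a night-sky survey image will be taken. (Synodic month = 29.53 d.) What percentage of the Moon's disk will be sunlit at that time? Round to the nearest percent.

64%

126.8 d spans 4 complete synodic months (4 × 29.53 = 118.12 d) plus 8.68 d.
Phase angle: θ = 360°·(8.68 d)/(29.53 d) = 105.8°.
cos 105.8° = (-0.273), so f = (1 − (-0.273))/2 = 0.636, so 64%.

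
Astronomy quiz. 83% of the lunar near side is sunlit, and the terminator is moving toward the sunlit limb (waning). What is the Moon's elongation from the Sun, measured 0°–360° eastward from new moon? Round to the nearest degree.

cos θ = 1 − 2f = -0.660, giving a principal value of 131.3°.
Since the Moon is past full (waning), take the reflex angle: θ = 360° − 131.3° = 228.7°.

229°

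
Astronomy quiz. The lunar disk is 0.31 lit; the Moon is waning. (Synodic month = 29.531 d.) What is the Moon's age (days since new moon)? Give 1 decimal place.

Invert f = (1 − cos θ)/2 to get cos θ = 1 − 2(0.31) = 0.380, hence θ₀ = arccos 0.380 = 67.7°.
A waning Moon lies in 180°–360°, so θ = 360° − 67.7° = 292.3°.
That fraction of the synodic month is 292.3/360 × 29.531 d ≈ 23.98 d.

24.0 days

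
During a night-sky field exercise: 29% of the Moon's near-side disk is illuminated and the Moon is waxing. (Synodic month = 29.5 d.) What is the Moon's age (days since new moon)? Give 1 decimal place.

5.3 days

Invert f = (1 − cos θ)/2 to get cos θ = 1 − 2(0.29) = 0.420, hence θ₀ = arccos 0.420 = 65.2°.
Before full moon the principal value applies: θ = 65.2°.
At 360°/29.5 d per day, 65.2° corresponds to 5.34 days.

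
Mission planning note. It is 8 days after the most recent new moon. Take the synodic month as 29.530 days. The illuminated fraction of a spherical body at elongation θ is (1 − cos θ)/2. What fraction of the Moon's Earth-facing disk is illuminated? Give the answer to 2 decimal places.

Phase angle: θ = 360°·(8 d)/(29.530 d) = 97.5°.
cos 97.5° = (-0.131), so f = (1 − (-0.131))/2 = 0.566.

0.57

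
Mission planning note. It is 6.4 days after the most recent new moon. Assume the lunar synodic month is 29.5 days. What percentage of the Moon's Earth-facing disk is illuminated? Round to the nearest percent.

Phase angle: θ = 360°·(6.4 d)/(29.5 d) = 78.1°.
With cos θ = 0.206, the lit fraction is (1 − 0.206)/2 ≈ 0.397, so 40%.

40%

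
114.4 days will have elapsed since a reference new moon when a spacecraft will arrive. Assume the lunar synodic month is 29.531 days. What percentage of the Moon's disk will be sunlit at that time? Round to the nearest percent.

114.4/29.531 = 3.874 lunations, so 3 complete cycles and 25.81 d into the next.
Elongation θ = 360° × 25.81/29.531 ≈ 314.6°.
Illuminated fraction = (1 − cos 314.6°)/2 = (1 − 0.702)/2 ≈ 0.149, so 15%.

15%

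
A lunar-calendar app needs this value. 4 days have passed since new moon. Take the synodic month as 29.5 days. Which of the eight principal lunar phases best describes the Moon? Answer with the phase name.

waxing crescent

θ ≈ 360° × 4/29.5 = 49°, which falls in the waxing crescent sector.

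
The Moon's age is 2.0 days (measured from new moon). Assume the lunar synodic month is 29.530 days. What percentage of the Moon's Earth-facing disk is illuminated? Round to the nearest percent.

4%

Elongation θ = 360° × 2.0/29.530 ≈ 24.4°.
cos 24.4° = 0.911, so f = (1 − 0.911)/2 = 0.045, so 4%.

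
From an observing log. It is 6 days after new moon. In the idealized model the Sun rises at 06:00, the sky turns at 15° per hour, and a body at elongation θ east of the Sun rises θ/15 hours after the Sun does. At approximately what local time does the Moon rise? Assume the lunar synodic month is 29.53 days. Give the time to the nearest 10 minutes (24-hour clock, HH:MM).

10:50

Phase angle: θ = 360°·(6 d)/(29.53 d) = 73.1°.
At 15° of sky rotation per hour, 73.1° corresponds to a 4.88 h lag.
06:00 + 4.876 h ≈ 10:53 → 10:50 to the nearest ten minutes.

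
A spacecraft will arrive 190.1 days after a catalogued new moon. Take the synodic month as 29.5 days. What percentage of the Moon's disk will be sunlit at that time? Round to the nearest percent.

97%

190.1 d spans 6 complete synodic months (6 × 29.5 = 177.00 d) plus 13.10 d.
The Moon has covered 13.10/29.5 of its cycle, so θ ≈ 360° × 13.10/29.5 = 159.9°.
cos 159.9° = (-0.939), so f = (1 − (-0.939))/2 = 0.969, so 97%.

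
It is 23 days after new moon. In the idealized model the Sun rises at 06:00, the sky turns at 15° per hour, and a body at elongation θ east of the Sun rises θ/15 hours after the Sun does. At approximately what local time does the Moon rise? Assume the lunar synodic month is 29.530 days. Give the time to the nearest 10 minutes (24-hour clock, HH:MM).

Elongation θ = 360° × 23/29.530 ≈ 280.4°.
At 15° of sky rotation per hour, 280.4° corresponds to a 18.69 h lag.
06:00 + 18.693 h ≈ 00:42 → 00:40 to the nearest ten minutes.

00:40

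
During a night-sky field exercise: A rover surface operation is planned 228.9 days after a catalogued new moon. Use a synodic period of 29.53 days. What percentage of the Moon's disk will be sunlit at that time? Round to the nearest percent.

Reduce mod P: 228.9 − 7×29.53 = 22.19 d into the current lunation.
Phase angle: θ = 360°·(22.19 d)/(29.53 d) = 270.5°.
Illuminated fraction = (1 − cos 270.5°)/2 = (1 − 0.009)/2 ≈ 0.495, so 50%.

50%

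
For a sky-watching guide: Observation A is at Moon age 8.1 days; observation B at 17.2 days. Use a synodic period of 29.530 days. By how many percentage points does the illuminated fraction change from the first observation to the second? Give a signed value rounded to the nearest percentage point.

+36 pp

θ₁ = 360° × 8.1/29.530 = 98.7°, f₁ = (1 − cos θ₁)/2 = 0.576.
θ₂ = 360° × 17.2/29.530 = 209.7°, f₂ = (1 − cos θ₂)/2 = 0.934.
Change = f₂ − f₁ = +0.358 → +36 percentage points.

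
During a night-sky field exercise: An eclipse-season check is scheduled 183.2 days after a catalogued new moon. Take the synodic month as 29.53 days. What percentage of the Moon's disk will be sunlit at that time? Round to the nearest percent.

36%

183.2/29.53 = 6.204 lunations, so 6 complete cycles and 6.02 d into the next.
Elongation θ = 360° × 6.02/29.53 ≈ 73.4°.
With cos θ = 0.286, the lit fraction is (1 − 0.286)/2 ≈ 0.357, so 36%.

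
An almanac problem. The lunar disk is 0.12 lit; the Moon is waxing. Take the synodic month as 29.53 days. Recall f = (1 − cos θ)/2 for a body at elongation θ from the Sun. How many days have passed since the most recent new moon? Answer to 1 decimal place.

3.3 days

cos θ = 1 − 2f = 0.760, giving a principal value of 40.5°.
The Moon is waxing (0°–180°), so θ = 40.5° directly.
Age = 29.53 × 40.5°/360° ≈ 3.33 days.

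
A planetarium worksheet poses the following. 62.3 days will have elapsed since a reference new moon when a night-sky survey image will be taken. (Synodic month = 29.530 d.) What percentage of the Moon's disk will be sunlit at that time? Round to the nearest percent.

Reduce mod P: 62.3 − 2×29.530 = 3.24 d into the current lunation.
Elongation θ = 360° × 3.24/29.530 ≈ 39.5°.
cos 39.5° = 0.772, so f = (1 − 0.772)/2 = 0.114, so 11%.

11%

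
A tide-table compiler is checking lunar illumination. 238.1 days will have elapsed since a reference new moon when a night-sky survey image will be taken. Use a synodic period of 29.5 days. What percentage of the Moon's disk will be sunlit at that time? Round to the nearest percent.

5%

238.1/29.5 = 8.071 lunations, so 8 complete cycles and 2.10 d into the next.
Phase angle: θ = 360°·(2.10 d)/(29.5 d) = 25.6°.
cos 25.6° = 0.902, so f = (1 − 0.902)/2 = 0.049, so 5%.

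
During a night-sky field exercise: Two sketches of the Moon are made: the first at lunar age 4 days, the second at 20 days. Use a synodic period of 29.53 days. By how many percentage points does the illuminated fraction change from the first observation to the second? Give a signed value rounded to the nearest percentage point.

+55 pp

First observation: θ = 360°·4/29.53 = 48.8°, so f = 0.170.
Second observation: θ = 243.8°, f = 0.721.
Δf = 0.721 − 0.170 = +0.550, i.e. +55 pp.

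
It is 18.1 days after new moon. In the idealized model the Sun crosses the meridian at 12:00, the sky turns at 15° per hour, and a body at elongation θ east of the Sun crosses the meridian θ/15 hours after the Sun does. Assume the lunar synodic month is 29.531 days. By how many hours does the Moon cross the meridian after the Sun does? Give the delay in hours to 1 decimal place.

The Moon has covered 18.1/29.531 of its cycle, so θ ≈ 360° × 18.1/29.531 = 220.6°.
The Moon trails the Sun by θ/15 = 220.6/15 ≈ 14.71 hours.
So the Moon crosses the meridian 14.71 h after the Sun.

14.7 h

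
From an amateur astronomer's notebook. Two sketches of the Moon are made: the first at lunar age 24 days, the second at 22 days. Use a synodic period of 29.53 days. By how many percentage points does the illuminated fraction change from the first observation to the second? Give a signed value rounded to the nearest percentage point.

θ₁ = 360° × 24/29.53 = 292.6°, f₁ = (1 − cos θ₁)/2 = 0.308.
θ₂ = 360° × 22/29.53 = 268.2°, f₂ = (1 − cos θ₂)/2 = 0.516.
Change = f₂ − f₁ = +0.208 → +21 percentage points.

+21 percentage points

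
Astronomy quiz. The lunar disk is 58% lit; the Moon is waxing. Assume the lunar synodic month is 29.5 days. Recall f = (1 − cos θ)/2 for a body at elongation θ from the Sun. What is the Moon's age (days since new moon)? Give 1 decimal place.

From f = (1 − cos θ)/2: cos θ = 1 − 2×0.58 = -0.160; arccos → 99.2°.
Before full moon the principal value applies: θ = 99.2°.
That fraction of the synodic month is 99.2/360 × 29.5 d ≈ 8.13 d.

8.1 days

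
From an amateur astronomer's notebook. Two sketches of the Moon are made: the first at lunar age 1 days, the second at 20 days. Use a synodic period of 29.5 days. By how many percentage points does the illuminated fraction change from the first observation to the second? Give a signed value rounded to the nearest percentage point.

θ₁ = 360° × 1/29.5 = 12.2°, f₁ = (1 − cos θ₁)/2 = 0.011.
θ₂ = 360° × 20/29.5 = 244.1°, f₂ = (1 − cos θ₂)/2 = 0.719.
Change = f₂ − f₁ = +0.707 → +71 percentage points.

+71 pp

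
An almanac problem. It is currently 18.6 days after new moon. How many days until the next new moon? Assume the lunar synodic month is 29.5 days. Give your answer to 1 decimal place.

10.9 days

One full lunation from the last new moon is 29.5 d; remaining = 29.5 − 18.6 = 10.900 d.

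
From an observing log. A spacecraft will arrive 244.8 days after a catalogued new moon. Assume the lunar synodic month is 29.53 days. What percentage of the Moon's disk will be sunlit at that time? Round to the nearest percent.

62%

244.8/29.53 = 8.290 lunations, so 8 complete cycles and 8.56 d into the next.
The Moon has covered 8.56/29.53 of its cycle, so θ ≈ 360° × 8.56/29.53 = 104.4°.
cos 104.4° = (-0.248), so f = (1 − (-0.248))/2 = 0.624, so 62%.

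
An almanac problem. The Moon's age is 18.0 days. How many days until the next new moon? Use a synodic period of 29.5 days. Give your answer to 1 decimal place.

One full lunation from the last new moon is 29.5 d; remaining = 29.5 − 18.0 = 11.500 d.

11.5 days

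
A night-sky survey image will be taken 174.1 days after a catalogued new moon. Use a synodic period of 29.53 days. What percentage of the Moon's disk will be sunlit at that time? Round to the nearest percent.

Reduce mod P: 174.1 − 5×29.53 = 26.45 d into the current lunation.
Elongation θ = 360° × 26.45/29.53 ≈ 322.5°.
Illuminated fraction = (1 − cos 322.5°)/2 = (1 − 0.793)/2 ≈ 0.104, so 10%.

10%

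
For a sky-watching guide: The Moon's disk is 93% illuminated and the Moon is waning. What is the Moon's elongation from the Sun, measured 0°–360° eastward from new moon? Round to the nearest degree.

211°

cos θ = 1 − 2f = -0.860, giving a principal value of 149.3°.
Since the Moon is past full (waning), take the reflex angle: θ = 360° − 149.3° = 210.7°.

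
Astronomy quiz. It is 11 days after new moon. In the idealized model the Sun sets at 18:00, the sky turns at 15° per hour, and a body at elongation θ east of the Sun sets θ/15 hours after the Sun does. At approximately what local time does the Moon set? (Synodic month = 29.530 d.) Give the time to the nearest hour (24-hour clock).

Elongation θ = 360° × 11/29.530 ≈ 134.1°.
At 15° of sky rotation per hour, 134.1° corresponds to a 8.94 h lag.
18:00 + 8.94 h ≈ 02:56 → 03:00 to the nearest hour.

03:00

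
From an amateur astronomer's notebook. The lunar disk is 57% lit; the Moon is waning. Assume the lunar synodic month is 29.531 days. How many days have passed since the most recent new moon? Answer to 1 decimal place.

From f = (1 − cos θ)/2: cos θ = 1 − 2×0.57 = -0.140; arccos → 98.0°.
Since the Moon is past full (waning), take the reflex angle: θ = 360° − 98.0° = 262.0°.
At 360°/29.531 d per day, 262.0° corresponds to 21.49 days.

21.5 days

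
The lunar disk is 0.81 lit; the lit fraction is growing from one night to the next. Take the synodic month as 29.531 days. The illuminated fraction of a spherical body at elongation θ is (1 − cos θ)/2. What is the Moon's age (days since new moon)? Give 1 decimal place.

10.5 days

cos θ = 1 − 2f = -0.620, giving a principal value of 128.3°.
The Moon is waxing (0°–180°), so θ = 128.3° directly.
That fraction of the synodic month is 128.3/360 × 29.531 d ≈ 10.53 d.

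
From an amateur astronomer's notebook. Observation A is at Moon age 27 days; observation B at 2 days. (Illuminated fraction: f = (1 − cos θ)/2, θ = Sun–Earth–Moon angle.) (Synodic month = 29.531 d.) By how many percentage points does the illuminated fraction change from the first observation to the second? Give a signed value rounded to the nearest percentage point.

-3 percentage points

θ₁ = 360° × 27/29.531 = 329.1°, f₁ = (1 − cos θ₁)/2 = 0.071.
θ₂ = 360° × 2/29.531 = 24.4°, f₂ = (1 − cos θ₂)/2 = 0.045.
Change = f₂ − f₁ = -0.026 → -3 percentage points.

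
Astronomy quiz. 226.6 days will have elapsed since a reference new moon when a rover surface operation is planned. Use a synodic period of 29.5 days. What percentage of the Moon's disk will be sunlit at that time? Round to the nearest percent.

71%

226.6 d spans 7 complete synodic months (7 × 29.5 = 206.50 d) plus 20.10 d.
Elongation θ = 360° × 20.10/29.5 ≈ 245.3°.
Illuminated fraction = (1 − cos 245.3°)/2 = (1 − (-0.418))/2 ≈ 0.709, so 71%.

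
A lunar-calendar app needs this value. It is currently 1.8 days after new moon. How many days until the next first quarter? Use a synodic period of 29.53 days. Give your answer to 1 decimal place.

First quarter occurs at elongation 90°, i.e. at age 29.53 × 90/360 = 7.383 d.
That is 7.383 − 1.8 = 5.583 days ahead.

5.6 days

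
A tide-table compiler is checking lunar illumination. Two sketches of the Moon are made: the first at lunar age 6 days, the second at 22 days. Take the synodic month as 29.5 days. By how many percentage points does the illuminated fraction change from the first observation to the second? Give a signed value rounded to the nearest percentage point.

θ₁ = 360° × 6/29.5 = 73.2°, f₁ = (1 − cos θ₁)/2 = 0.356.
θ₂ = 360° × 22/29.5 = 268.5°, f₂ = (1 − cos θ₂)/2 = 0.513.
Change = f₂ − f₁ = +0.158 → +16 percentage points.

+16 percentage points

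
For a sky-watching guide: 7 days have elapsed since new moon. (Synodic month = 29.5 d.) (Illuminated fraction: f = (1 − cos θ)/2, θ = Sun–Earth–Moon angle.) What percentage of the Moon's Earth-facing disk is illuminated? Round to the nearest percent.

Elongation θ = 360° × 7/29.5 ≈ 85.4°.
With cos θ = 0.080, the lit fraction is (1 − 0.080)/2 ≈ 0.460, so 46%.

46%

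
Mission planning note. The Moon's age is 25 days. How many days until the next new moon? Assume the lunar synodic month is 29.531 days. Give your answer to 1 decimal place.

4.5 days

The next new moon completes the synodic month: 29.531 − 25 = 4.531 days.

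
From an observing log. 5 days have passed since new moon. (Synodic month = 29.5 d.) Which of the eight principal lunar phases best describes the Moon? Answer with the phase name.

θ ≈ 360° × 5/29.5 = 61°, which falls in the waxing crescent sector.

waxing crescent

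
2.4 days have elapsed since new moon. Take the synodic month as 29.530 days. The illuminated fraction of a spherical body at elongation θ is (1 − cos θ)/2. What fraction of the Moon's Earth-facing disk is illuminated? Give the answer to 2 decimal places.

0.06

Elongation θ = 360° × 2.4/29.530 ≈ 29.3°.
cos 29.3° = 0.872, so f = (1 − 0.872)/2 = 0.064.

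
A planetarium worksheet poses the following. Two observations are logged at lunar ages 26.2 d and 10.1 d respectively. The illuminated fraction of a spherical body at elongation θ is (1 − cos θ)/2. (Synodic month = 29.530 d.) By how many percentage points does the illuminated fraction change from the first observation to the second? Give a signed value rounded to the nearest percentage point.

First observation: θ = 360°·26.2/29.530 = 319.4°, so f = 0.120.
Second observation: θ = 123.1°, f = 0.773.
Δf = 0.773 − 0.120 = +0.653, i.e. +65 pp.

+65 pp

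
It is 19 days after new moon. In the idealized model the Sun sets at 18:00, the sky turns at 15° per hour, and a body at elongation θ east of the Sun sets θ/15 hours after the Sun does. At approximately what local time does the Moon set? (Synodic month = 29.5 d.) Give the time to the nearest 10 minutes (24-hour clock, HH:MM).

The Moon has covered 19/29.5 of its cycle, so θ ≈ 360° × 19/29.5 = 231.9°.
Delay after the Sun = 231.9° / (15°/h) ≈ 15.46 h.
18:00 + 15.458 h ≈ 09:27 → 09:30 to the nearest ten minutes.

09:30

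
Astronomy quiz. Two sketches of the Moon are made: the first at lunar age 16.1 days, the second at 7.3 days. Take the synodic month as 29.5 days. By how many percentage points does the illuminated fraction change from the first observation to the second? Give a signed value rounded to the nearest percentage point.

-49 percentage points

First observation: θ = 360°·16.1/29.5 = 196.5°, so f = 0.979.
Second observation: θ = 89.1°, f = 0.492.
Δf = 0.492 − 0.979 = -0.487, i.e. -49 pp.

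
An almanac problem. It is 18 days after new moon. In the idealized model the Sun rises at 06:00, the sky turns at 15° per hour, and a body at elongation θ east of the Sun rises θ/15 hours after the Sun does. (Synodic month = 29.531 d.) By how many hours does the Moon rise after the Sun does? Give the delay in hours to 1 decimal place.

14.6 h

The Moon has covered 18/29.531 of its cycle, so θ ≈ 360° × 18/29.531 = 219.4°.
At 15° of sky rotation per hour, 219.4° corresponds to a 14.63 h lag.
So the Moon rises 14.63 h after the Sun.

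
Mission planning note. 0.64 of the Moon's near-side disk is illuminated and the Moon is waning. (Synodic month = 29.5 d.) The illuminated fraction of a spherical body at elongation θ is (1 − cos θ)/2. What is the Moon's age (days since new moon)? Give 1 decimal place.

20.8 days

Invert f = (1 − cos θ)/2 to get cos θ = 1 − 2(0.64) = -0.280, hence θ₀ = arccos -0.280 = 106.3°.
A waning Moon lies in 180°–360°, so θ = 360° − 106.3° = 253.7°.
Age = 29.5 × 253.7°/360° ≈ 20.79 days.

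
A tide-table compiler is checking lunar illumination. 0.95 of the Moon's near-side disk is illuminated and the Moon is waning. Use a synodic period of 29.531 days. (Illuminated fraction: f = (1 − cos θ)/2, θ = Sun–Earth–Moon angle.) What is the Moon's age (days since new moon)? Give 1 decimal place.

cos θ = 1 − 2f = -0.900, giving a principal value of 154.2°.
A waning Moon lies in 180°–360°, so θ = 360° − 154.2° = 205.8°.
That fraction of the synodic month is 205.8/360 × 29.531 d ≈ 16.89 d.

16.9 days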